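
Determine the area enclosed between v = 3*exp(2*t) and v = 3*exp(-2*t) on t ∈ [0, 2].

On [0, 2], (3*exp(2*t)) - (3*exp(-2*t)) = 3*exp(2*t) - 3*exp(-2*t) is ≥ 0 throughout, so the area is a single integral of |3*exp(2*t) - 3*exp(-2*t)|.
∫[0,2] (3*exp(2*t) - 3*exp(-2*t)) dt = -3 + 3*exp(-4)/2 + 3*exp(4)/2.

-3 + 3*exp(-4)/2 + 3*exp(4)/2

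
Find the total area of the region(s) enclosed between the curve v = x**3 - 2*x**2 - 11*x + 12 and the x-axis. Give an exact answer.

937/12

The curve meets the x-axis where x**3 - 2*x**2 - 11*x + 12 = 0, i.e. (x - 4)*(x - 1)*(x + 3) = 0, at x = -3, 1, 4.
On [-3, 1] the curve lies above the axis; ∫[-3,1] (x**3 - 2*x**2 - 11*x + 12) dx = 160/3, giving area 160/3.
On [1, 4] the curve lies below the axis; ∫[1,4] (x**3 - 2*x**2 - 11*x + 12) dx = -99/4, giving area 99/4.
Total area = 160/3 + 99/4 = 937/12.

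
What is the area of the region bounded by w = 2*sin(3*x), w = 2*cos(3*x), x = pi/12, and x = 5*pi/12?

4*sqrt(2)/3

On [pi/12, 5*pi/12], (2*sin(3*x)) - (2*cos(3*x)) = 2*sin(3*x) - 2*cos(3*x) is ≥ 0 throughout, so the area is a single integral of |2*sin(3*x) - 2*cos(3*x)|.
∫[pi/12,5*pi/12] (2*sin(3*x) - 2*cos(3*x)) dx = 4*sqrt(2)/3.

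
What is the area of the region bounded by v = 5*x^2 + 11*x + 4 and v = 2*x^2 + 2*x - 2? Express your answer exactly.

Set the curves equal: 5*x^2 + 11*x + 4 = 2*x^2 + 2*x - 2, so 3*x^2 + 9*x + 6 = 0, which factors as 3*(x + 1)*(x + 2) = 0. The curves meet at x = -2, -1.
On [-2, -1], v = 2*x^2 + 2*x - 2 is on top; that piece has area ∫[-2,-1] (-(3*x^2 + 9*x + 6)) dx = 1/2.

1/2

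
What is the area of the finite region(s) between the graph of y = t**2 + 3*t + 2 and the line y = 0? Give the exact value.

1/6

The curve meets the t-axis where t**2 + 3*t + 2 = 0, i.e. (t + 1)*(t + 2) = 0, at t = -2, -1.
On [-2, -1] the curve lies below the axis; ∫[-2,-1] (t**2 + 3*t + 2) dt = -1/6, giving area 1/6.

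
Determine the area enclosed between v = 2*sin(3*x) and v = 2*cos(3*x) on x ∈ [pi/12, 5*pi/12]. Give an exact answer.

On [pi/12, 5*pi/12], (2*sin(3*x)) - (2*cos(3*x)) = 2*sin(3*x) - 2*cos(3*x) is ≥ 0 throughout, so the area is a single integral of |2*sin(3*x) - 2*cos(3*x)|.
∫[pi/12,5*pi/12] (2*sin(3*x) - 2*cos(3*x)) dx = 4*sqrt(2)/3.

4*sqrt(2)/3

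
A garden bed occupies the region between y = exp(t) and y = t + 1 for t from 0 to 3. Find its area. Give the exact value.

-17/2 + exp(3)

On [0, 3], (exp(t)) - (t + 1) = -t + exp(t) - 1 is ≥ 0 throughout, so the area is a single integral of |-t + exp(t) - 1|.
∫[0,3] (-t + exp(t) - 1) dt = -17/2 + exp(3).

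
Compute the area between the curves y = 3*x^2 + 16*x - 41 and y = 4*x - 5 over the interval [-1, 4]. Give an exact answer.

The difference (3*x^2 + 16*x - 41) - (4*x - 5) = 3*x^2 + 12*x - 36 changes sign at x = 2 inside [-1, 4], so split the integral there.
∫[-1,2] (3*x^2 + 12*x - 36) dx = -81; the area of that piece is 81.
∫[2,4] (3*x^2 + 12*x - 36) dx = 56.
Total area = 81 + 56 = 137.

137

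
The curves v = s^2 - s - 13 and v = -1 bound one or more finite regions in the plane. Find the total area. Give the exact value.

Set the curves equal: s^2 - s - 13 = -1, so s^2 - s - 12 = 0, which factors as (s - 4)*(s + 3) = 0. The curves meet at s = -3, 4.
On [-3, 4], v = -1 is on top; that piece has area ∫[-3,4] (-(s^2 - s - 12)) ds = 343/6.

343/6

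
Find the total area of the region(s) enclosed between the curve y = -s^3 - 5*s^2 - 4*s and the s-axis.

The curve meets the s-axis where -s^3 - 5*s^2 - 4*s = 0, i.e. -s*(s + 1)*(s + 4) = 0, at s = -4, -1, 0.
On [-4, -1] the curve lies below the axis; ∫[-4,-1] (-s^3 - 5*s^2 - 4*s) ds = -45/4, giving area 45/4.
On [-1, 0] the curve lies above the axis; ∫[-1,0] (-s^3 - 5*s^2 - 4*s) ds = 7/12, giving area 7/12.
Total area = 45/4 + 7/12 = 71/6.

71/6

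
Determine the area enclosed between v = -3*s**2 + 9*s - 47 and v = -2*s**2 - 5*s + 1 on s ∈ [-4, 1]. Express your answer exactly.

On [-4, 1], (-3*s**2 + 9*s - 47) - (-2*s**2 - 5*s + 1) = -s**2 + 14*s - 48 is ≤ 0 throughout, so the area is a single integral of |-s**2 + 14*s - 48|.
∫[-4,1] (-s**2 + 14*s - 48) ds = -1100/3; the area of that piece is 1100/3.

1100/3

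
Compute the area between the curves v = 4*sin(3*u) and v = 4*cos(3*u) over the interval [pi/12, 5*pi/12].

On [pi/12, 5*pi/12], (4*sin(3*u)) - (4*cos(3*u)) = 4*sin(3*u) - 4*cos(3*u) is ≥ 0 throughout, so the area is a single integral of |4*sin(3*u) - 4*cos(3*u)|.
∫[pi/12,5*pi/12] (4*sin(3*u) - 4*cos(3*u)) du = 8*sqrt(2)/3.

8*sqrt(2)/3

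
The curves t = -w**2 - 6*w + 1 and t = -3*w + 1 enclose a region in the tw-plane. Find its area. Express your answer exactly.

Both boundary curves give t as a function of w, so integrate with respect to w. Setting them equal: -w**2 - 3*w = 0, i.e. -w*(w + 3) = 0, so they meet at w = -3, 0.
For w in [-3, 0], t = -w**2 - 6*w + 1 is on the right; area = ∫[-3,0] (-w**2 - 3*w) dw = 9/2.

9/2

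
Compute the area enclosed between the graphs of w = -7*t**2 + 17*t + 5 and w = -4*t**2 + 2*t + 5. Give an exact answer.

Set the curves equal: -7*t**2 + 17*t + 5 = -4*t**2 + 2*t + 5, so -3*t**2 + 15*t = 0, which factors as -3*t*(t - 5) = 0. The curves meet at t = 0, 5.
On [0, 5], w = -7*t**2 + 17*t + 5 is on top; that piece has area ∫[0,5] (-3*t**2 + 15*t) dt = 125/2.

125/2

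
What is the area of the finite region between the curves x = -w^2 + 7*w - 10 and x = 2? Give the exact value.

1/6

Both boundary curves give x as a function of w, so integrate with respect to w. Setting them equal: -w^2 + 7*w - 12 = 0, i.e. -(w - 4)*(w - 3) = 0, so they meet at w = 3, 4.
For w in [3, 4], x = -w^2 + 7*w - 10 is on the right; area = ∫[3,4] (-w^2 + 7*w - 12) dw = 1/6.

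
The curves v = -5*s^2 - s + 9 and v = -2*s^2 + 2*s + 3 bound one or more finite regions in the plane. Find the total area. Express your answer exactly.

Set the curves equal: -5*s^2 - s + 9 = -2*s^2 + 2*s + 3, so -3*s^2 - 3*s + 6 = 0, which factors as -3*(s - 1)*(s + 2) = 0. The curves meet at s = -2, 1.
On [-2, 1], v = -5*s^2 - s + 9 is on top; that piece has area ∫[-2,1] (-3*s^2 - 3*s + 6) ds = 27/2.

27/2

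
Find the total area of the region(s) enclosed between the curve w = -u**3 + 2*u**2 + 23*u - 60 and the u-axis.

The curve meets the u-axis where -u**3 + 2*u**2 + 23*u - 60 = 0, i.e. -(u - 4)*(u - 3)*(u + 5) = 0, at u = -5, 3, 4.
On [-5, 3] the curve lies below the axis; ∫[-5,3] (-u**3 + 2*u**2 + 23*u - 60) du = -1280/3, giving area 1280/3.
On [3, 4] the curve lies above the axis; ∫[3,4] (-u**3 + 2*u**2 + 23*u - 60) du = 17/12, giving area 17/12.
Total area = 1280/3 + 17/12 = 5137/12.

5137/12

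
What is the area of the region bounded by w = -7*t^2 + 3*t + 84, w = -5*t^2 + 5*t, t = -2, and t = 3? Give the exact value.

On [-2, 3], (-7*t^2 + 3*t + 84) - (-5*t^2 + 5*t) = -2*t^2 - 2*t + 84 is ≥ 0 throughout, so the area is a single integral of |-2*t^2 - 2*t + 84|.
∫[-2,3] (-2*t^2 - 2*t + 84) dt = 1175/3.

1175/3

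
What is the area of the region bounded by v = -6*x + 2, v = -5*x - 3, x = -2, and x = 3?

45/2

On [-2, 3], (-6*x + 2) - (-5*x - 3) = -x + 5 is ≥ 0 throughout, so the area is a single integral of |-x + 5|.
∫[-2,3] (-x + 5) dx = 45/2.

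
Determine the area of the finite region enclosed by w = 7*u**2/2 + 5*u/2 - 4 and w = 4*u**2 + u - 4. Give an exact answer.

Set the curves equal: 7*u**2/2 + 5*u/2 - 4 = 4*u**2 + u - 4, so -u**2/2 + 3*u/2 = 0, which factors as -u*(u - 3)/2 = 0. The curves meet at u = 0, 3.
On [0, 3], w = 7*u**2/2 + 5*u/2 - 4 is on top; that piece has area ∫[0,3] (-u**2/2 + 3*u/2) du = 9/4.

9/4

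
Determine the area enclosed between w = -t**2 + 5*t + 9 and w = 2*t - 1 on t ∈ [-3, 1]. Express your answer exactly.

79/3

The difference (-t**2 + 5*t + 9) - (2*t - 1) = -t**2 + 3*t + 10 changes sign at t = -2 inside [-3, 1], so split the integral there.
∫[-3,-2] (-t**2 + 3*t + 10) dt = -23/6; the area of that piece is 23/6.
∫[-2,1] (-t**2 + 3*t + 10) dt = 45/2.
Total area = 23/6 + 45/2 = 79/3.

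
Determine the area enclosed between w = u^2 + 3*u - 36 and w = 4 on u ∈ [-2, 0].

250/3

On [-2, 0], (u^2 + 3*u - 36) - (4) = u^2 + 3*u - 40 is ≤ 0 throughout, so the area is a single integral of |u^2 + 3*u - 40|.
∫[-2,0] (u^2 + 3*u - 40) du = -250/3; the area of that piece is 250/3.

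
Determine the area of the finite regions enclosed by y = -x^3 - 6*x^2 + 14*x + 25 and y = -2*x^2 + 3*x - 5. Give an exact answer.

863/6

Set the curves equal: -x^3 - 6*x^2 + 14*x + 25 = -2*x^2 + 3*x - 5, so -x^3 - 4*x^2 + 11*x + 30 = 0, which factors as -(x - 3)*(x + 2)*(x + 5) = 0. The curves meet at x = -5, -2, 3.
On [-5, -2], y = -2*x^2 + 3*x - 5 is on top; that piece has area ∫[-5,-2] (-(-x^3 - 4*x^2 + 11*x + 30)) dx = 117/4.
On [-2, 3], y = -x^3 - 6*x^2 + 14*x + 25 is on top; that piece has area ∫[-2,3] (-x^3 - 4*x^2 + 11*x + 30) dx = 1375/12.
Total enclosed area = 117/4 + 1375/12 = 863/6.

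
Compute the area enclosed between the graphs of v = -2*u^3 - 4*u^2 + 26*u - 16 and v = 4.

1741/6

Set the curves equal: -2*u^3 - 4*u^2 + 26*u - 16 = 4, so -2*u^3 - 4*u^2 + 26*u - 20 = 0, which factors as -2*(u - 2)*(u - 1)*(u + 5) = 0. The curves meet at u = -5, 1, 2.
On [-5, 1], v = 4 is on top; that piece has area ∫[-5,1] (-(-2*u^3 - 4*u^2 + 26*u - 20)) du = 288.
On [1, 2], v = -2*u^3 - 4*u^2 + 26*u - 16 is on top; that piece has area ∫[1,2] (-2*u^3 - 4*u^2 + 26*u - 20) du = 13/6.
Total enclosed area = 288 + 13/6 = 1741/6.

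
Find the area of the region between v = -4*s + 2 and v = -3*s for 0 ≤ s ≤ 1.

On [0, 1], (-4*s + 2) - (-3*s) = -s + 2 is ≥ 0 throughout, so the area is a single integral of |-s + 2|.
∫[0,1] (-s + 2) ds = 3/2.

3/2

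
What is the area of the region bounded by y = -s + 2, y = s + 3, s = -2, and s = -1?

On [-2, -1], (-s + 2) - (s + 3) = -2*s - 1 is ≥ 0 throughout, so the area is a single integral of |-2*s - 1|.
∫[-2,-1] (-2*s - 1) ds = 2.

2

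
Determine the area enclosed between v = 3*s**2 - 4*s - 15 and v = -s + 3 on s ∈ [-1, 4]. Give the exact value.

129/2

The difference (3*s**2 - 4*s - 15) - (-s + 3) = 3*s**2 - 3*s - 18 changes sign at s = 3 inside [-1, 4], so split the integral there.
∫[-1,3] (3*s**2 - 3*s - 18) ds = -56; the area of that piece is 56.
∫[3,4] (3*s**2 - 3*s - 18) ds = 17/2.
Total area = 56 + 17/2 = 129/2.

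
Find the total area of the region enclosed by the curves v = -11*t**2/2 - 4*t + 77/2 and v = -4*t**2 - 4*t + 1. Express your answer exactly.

Set the curves equal: -11*t**2/2 - 4*t + 77/2 = -4*t**2 - 4*t + 1, so -3*t**2/2 + 75/2 = 0, which factors as -3*(t - 5)*(t + 5)/2 = 0. The curves meet at t = -5, 5.
On [-5, 5], v = -11*t**2/2 - 4*t + 77/2 is on top; that piece has area ∫[-5,5] (-3*t**2/2 + 75/2) dt = 250.

250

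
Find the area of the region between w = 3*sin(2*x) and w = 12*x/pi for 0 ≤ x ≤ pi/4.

On [0, pi/4], (3*sin(2*x)) - (12*x/pi) = -12*x/pi + 3*sin(2*x) is ≥ 0 throughout, so the area is a single integral of |-12*x/pi + 3*sin(2*x)|.
∫[0,pi/4] (-12*x/pi + 3*sin(2*x)) dx = 3/2 - 3*pi/8.

3/2 - 3*pi/8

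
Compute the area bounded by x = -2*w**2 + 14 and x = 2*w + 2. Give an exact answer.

125/3

Both boundary curves give x as a function of w, so integrate with respect to w. Setting them equal: -2*w**2 - 2*w + 12 = 0, i.e. -2*(w - 2)*(w + 3) = 0, so they meet at w = -3, 2.
For w in [-3, 2], x = -2*w**2 + 14 is on the right; area = ∫[-3,2] (-2*w**2 - 2*w + 12) dw = 125/3.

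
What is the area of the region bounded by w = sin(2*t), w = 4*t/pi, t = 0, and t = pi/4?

1/2 - pi/8

On [0, pi/4], (sin(2*t)) - (4*t/pi) = -4*t/pi + sin(2*t) is ≥ 0 throughout, so the area is a single integral of |-4*t/pi + sin(2*t)|.
∫[0,pi/4] (-4*t/pi + sin(2*t)) dt = 1/2 - pi/8.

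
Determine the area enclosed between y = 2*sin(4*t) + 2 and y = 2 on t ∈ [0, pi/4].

1

On [0, pi/4], (2*sin(4*t) + 2) - (2) = 2*sin(4*t) is ≥ 0 throughout, so the area is a single integral of |2*sin(4*t)|.
∫[0,pi/4] (2*sin(4*t)) dt = 1.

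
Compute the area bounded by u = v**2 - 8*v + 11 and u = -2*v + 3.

4/3

Both boundary curves give u as a function of v, so integrate with respect to v. Setting them equal: v**2 - 6*v + 8 = 0, i.e. (v - 4)*(v - 2) = 0, so they meet at v = 2, 4.
For v in [2, 4], u = v**2 - 8*v + 11 is on the left; area = ∫[2,4] (-(v**2 - 6*v + 8)) dv = 4/3.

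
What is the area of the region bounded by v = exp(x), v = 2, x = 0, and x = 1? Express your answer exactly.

The difference (exp(x)) - (2) = exp(x) - 2 changes sign at x = log(2) inside [0, 1], so split the integral there.
∫[0,log(2)] (exp(x) - 2) dx = 1 - log(4); the area of that piece is -1 + log(4).
∫[log(2),1] (exp(x) - 2) dx = -4 + 2*log(2) + exp(1).
Total area = (-1 + log(4)) + (-4 + 2*log(2) + exp(1)) = -5 + exp(1) + 4*log(2).

-5 + exp(1) + 4*log(2)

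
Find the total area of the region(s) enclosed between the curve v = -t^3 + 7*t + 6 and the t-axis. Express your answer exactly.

The curve meets the t-axis where -t^3 + 7*t + 6 = 0, i.e. -(t - 3)*(t + 1)*(t + 2) = 0, at t = -2, -1, 3.
On [-2, -1] the curve lies below the axis; ∫[-2,-1] (-t^3 + 7*t + 6) dt = -3/4, giving area 3/4.
On [-1, 3] the curve lies above the axis; ∫[-1,3] (-t^3 + 7*t + 6) dt = 32, giving area 32.
Total area = 3/4 + 32 = 131/4.

131/4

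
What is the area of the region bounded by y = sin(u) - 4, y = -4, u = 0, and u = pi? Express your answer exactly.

2

On [0, pi], (sin(u) - 4) - (-4) = sin(u) is ≥ 0 throughout, so the area is a single integral of |sin(u)|.
∫[0,pi] (sin(u)) du = 2.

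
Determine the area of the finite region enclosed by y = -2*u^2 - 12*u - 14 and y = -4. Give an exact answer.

Set the curves equal: -2*u^2 - 12*u - 14 = -4, so -2*u^2 - 12*u - 10 = 0, which factors as -2*(u + 1)*(u + 5) = 0. The curves meet at u = -5, -1.
On [-5, -1], y = -2*u^2 - 12*u - 14 is on top; that piece has area ∫[-5,-1] (-2*u^2 - 12*u - 10) du = 64/3.

64/3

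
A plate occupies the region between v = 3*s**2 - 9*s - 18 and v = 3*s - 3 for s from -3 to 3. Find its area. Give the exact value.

The difference (3*s**2 - 9*s - 18) - (3*s - 3) = 3*s**2 - 12*s - 15 changes sign at s = -1 inside [-3, 3], so split the integral there.
∫[-3,-1] (3*s**2 - 12*s - 15) ds = 44.
∫[-1,3] (3*s**2 - 12*s - 15) ds = -80; the area of that piece is 80.
Total area = 44 + 80 = 124.

124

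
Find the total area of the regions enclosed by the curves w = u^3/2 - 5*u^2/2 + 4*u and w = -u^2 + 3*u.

Set the curves equal: u^3/2 - 5*u^2/2 + 4*u = -u^2 + 3*u, so u^3/2 - 3*u^2/2 + u = 0, which factors as u*(u - 2)*(u - 1)/2 = 0. The curves meet at u = 0, 1, 2.
On [0, 1], w = u^3/2 - 5*u^2/2 + 4*u is on top; that piece has area ∫[0,1] (u^3/2 - 3*u^2/2 + u) du = 1/8.
On [1, 2], w = -u^2 + 3*u is on top; that piece has area ∫[1,2] (-(u^3/2 - 3*u^2/2 + u)) du = 1/8.
Total enclosed area = 1/8 + 1/8 = 1/4.

1/4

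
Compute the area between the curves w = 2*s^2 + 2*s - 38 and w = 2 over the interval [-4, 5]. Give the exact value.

The difference (2*s^2 + 2*s - 38) - (2) = 2*s^2 + 2*s - 40 changes sign at s = 4 inside [-4, 5], so split the integral there.
∫[-4,4] (2*s^2 + 2*s - 40) ds = -704/3; the area of that piece is 704/3.
∫[4,5] (2*s^2 + 2*s - 40) ds = 29/3.
Total area = 704/3 + 29/3 = 733/3.

733/3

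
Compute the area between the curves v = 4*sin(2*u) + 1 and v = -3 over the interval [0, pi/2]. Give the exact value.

4 + 2*pi

On [0, pi/2], (4*sin(2*u) + 1) - (-3) = 4*sin(2*u) + 4 is ≥ 0 throughout, so the area is a single integral of |4*sin(2*u) + 4|.
∫[0,pi/2] (4*sin(2*u) + 4) du = 4 + 2*pi.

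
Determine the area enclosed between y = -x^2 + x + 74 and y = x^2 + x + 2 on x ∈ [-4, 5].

522

On [-4, 5], (-x^2 + x + 74) - (x^2 + x + 2) = -2*x^2 + 72 is ≥ 0 throughout, so the area is a single integral of |-2*x^2 + 72|.
∫[-4,5] (-2*x^2 + 72) dx = 522.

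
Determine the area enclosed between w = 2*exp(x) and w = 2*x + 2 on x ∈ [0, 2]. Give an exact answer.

On [0, 2], (2*exp(x)) - (2*x + 2) = -2*x + 2*exp(x) - 2 is ≥ 0 throughout, so the area is a single integral of |-2*x + 2*exp(x) - 2|.
∫[0,2] (-2*x + 2*exp(x) - 2) dx = -10 + 2*exp(2).

-10 + 2*exp(2)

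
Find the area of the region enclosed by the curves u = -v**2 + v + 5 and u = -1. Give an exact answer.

Both boundary curves give u as a function of v, so integrate with respect to v. Setting them equal: -v**2 + v + 6 = 0, i.e. -(v - 3)*(v + 2) = 0, so they meet at v = -2, 3.
For v in [-2, 3], u = -v**2 + v + 5 is on the right; area = ∫[-2,3] (-v**2 + v + 6) dv = 125/6.

125/6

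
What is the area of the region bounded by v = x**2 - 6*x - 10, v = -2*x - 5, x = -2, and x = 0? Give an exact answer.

The difference (x**2 - 6*x - 10) - (-2*x - 5) = x**2 - 4*x - 5 changes sign at x = -1 inside [-2, 0], so split the integral there.
∫[-2,-1] (x**2 - 4*x - 5) dx = 10/3.
∫[-1,0] (x**2 - 4*x - 5) dx = -8/3; the area of that piece is 8/3.
Total area = 10/3 + 8/3 = 6.

6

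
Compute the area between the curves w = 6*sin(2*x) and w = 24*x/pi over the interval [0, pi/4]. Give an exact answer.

On [0, pi/4], (6*sin(2*x)) - (24*x/pi) = -24*x/pi + 6*sin(2*x) is ≥ 0 throughout, so the area is a single integral of |-24*x/pi + 6*sin(2*x)|.
∫[0,pi/4] (-24*x/pi + 6*sin(2*x)) dx = 3 - 3*pi/4.

3 - 3*pi/4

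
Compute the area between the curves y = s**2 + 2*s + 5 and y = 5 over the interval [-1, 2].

The difference (s**2 + 2*s + 5) - (5) = s**2 + 2*s changes sign at s = 0 inside [-1, 2], so split the integral there.
∫[-1,0] (s**2 + 2*s) ds = -2/3; the area of that piece is 2/3.
∫[0,2] (s**2 + 2*s) ds = 20/3.
Total area = 2/3 + 20/3 = 22/3.

22/3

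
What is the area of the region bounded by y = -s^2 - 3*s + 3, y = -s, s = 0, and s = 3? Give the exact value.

37/3

The difference (-s^2 - 3*s + 3) - (-s) = -s^2 - 2*s + 3 changes sign at s = 1 inside [0, 3], so split the integral there.
∫[0,1] (-s^2 - 2*s + 3) ds = 5/3.
∫[1,3] (-s^2 - 2*s + 3) ds = -32/3; the area of that piece is 32/3.
Total area = 5/3 + 32/3 = 37/3.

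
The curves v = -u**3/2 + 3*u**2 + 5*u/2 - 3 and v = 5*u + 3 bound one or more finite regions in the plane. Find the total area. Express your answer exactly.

Set the curves equal: -u**3/2 + 3*u**2 + 5*u/2 - 3 = 5*u + 3, so -u**3/2 + 3*u**2 - 5*u/2 - 6 = 0, which factors as -(u - 4)*(u - 3)*(u + 1)/2 = 0. The curves meet at u = -1, 3, 4.
On [-1, 3], v = 5*u + 3 is on top; that piece has area ∫[-1,3] (-(-u**3/2 + 3*u**2 - 5*u/2 - 6)) du = 16.
On [3, 4], v = -u**3/2 + 3*u**2 + 5*u/2 - 3 is on top; that piece has area ∫[3,4] (-u**3/2 + 3*u**2 - 5*u/2 - 6) du = 3/8.
Total enclosed area = 16 + 3/8 = 131/8.

131/8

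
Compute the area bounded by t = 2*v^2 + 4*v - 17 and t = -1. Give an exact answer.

Both boundary curves give t as a function of v, so integrate with respect to v. Setting them equal: 2*v^2 + 4*v - 16 = 0, i.e. 2*(v - 2)*(v + 4) = 0, so they meet at v = -4, 2.
For v in [-4, 2], t = 2*v^2 + 4*v - 17 is on the left; area = ∫[-4,2] (-(2*v^2 + 4*v - 16)) dv = 72.

72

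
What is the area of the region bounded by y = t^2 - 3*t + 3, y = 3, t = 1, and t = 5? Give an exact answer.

The difference (t^2 - 3*t + 3) - (3) = t^2 - 3*t changes sign at t = 3 inside [1, 5], so split the integral there.
∫[1,3] (t^2 - 3*t) dt = -10/3; the area of that piece is 10/3.
∫[3,5] (t^2 - 3*t) dt = 26/3.
Total area = 10/3 + 26/3 = 12.

12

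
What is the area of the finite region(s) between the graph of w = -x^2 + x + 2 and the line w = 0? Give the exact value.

The curve meets the x-axis where -x^2 + x + 2 = 0, i.e. -(x - 2)*(x + 1) = 0, at x = -1, 2.
On [-1, 2] the curve lies above the axis; ∫[-1,2] (-x^2 + x + 2) dx = 9/2, giving area 9/2.

9/2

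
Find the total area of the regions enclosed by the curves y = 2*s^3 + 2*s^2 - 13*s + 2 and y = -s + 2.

Set the curves equal: 2*s^3 + 2*s^2 - 13*s + 2 = -s + 2, so 2*s^3 + 2*s^2 - 12*s = 0, which factors as 2*s*(s - 2)*(s + 3) = 0. The curves meet at s = -3, 0, 2.
On [-3, 0], y = 2*s^3 + 2*s^2 - 13*s + 2 is on top; that piece has area ∫[-3,0] (2*s^3 + 2*s^2 - 12*s) ds = 63/2.
On [0, 2], y = -s + 2 is on top; that piece has area ∫[0,2] (-(2*s^3 + 2*s^2 - 12*s)) ds = 32/3.
Total enclosed area = 63/2 + 32/3 = 253/6.

253/6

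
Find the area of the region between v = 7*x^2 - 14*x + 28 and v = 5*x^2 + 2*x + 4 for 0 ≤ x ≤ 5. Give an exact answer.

The difference (7*x^2 - 14*x + 28) - (5*x^2 + 2*x + 4) = 2*x^2 - 16*x + 24 changes sign at x = 2 inside [0, 5], so split the integral there.
∫[0,2] (2*x^2 - 16*x + 24) dx = 64/3.
∫[2,5] (2*x^2 - 16*x + 24) dx = -18; the area of that piece is 18.
Total area = 64/3 + 18 = 118/3.

118/3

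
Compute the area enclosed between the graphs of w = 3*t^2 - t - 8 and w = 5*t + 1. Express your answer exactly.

32

Set the curves equal: 3*t^2 - t - 8 = 5*t + 1, so 3*t^2 - 6*t - 9 = 0, which factors as 3*(t - 3)*(t + 1) = 0. The curves meet at t = -1, 3.
On [-1, 3], w = 5*t + 1 is on top; that piece has area ∫[-1,3] (-(3*t^2 - 6*t - 9)) dt = 32.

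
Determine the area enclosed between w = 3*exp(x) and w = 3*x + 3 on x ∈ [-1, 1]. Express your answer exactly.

-6 - 3*exp(-1) + 3*exp(1)

On [-1, 1], (3*exp(x)) - (3*x + 3) = -3*x + 3*exp(x) - 3 is ≥ 0 throughout, so the area is a single integral of |-3*x + 3*exp(x) - 3|.
∫[-1,1] (-3*x + 3*exp(x) - 3) dx = -6 - 3*exp(-1) + 3*exp(1).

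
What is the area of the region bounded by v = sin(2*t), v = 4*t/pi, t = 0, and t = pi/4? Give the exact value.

On [0, pi/4], (sin(2*t)) - (4*t/pi) = -4*t/pi + sin(2*t) is ≥ 0 throughout, so the area is a single integral of |-4*t/pi + sin(2*t)|.
∫[0,pi/4] (-4*t/pi + sin(2*t)) dt = 1/2 - pi/8.

1/2 - pi/8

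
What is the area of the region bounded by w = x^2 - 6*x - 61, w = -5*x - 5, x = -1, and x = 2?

On [-1, 2], (x^2 - 6*x - 61) - (-5*x - 5) = x^2 - x - 56 is ≤ 0 throughout, so the area is a single integral of |x^2 - x - 56|.
∫[-1,2] (x^2 - x - 56) dx = -333/2; the area of that piece is 333/2.

333/2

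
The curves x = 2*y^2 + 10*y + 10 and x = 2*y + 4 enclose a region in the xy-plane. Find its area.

Both boundary curves give x as a function of y, so integrate with respect to y. Setting them equal: 2*y^2 + 8*y + 6 = 0, i.e. 2*(y + 1)*(y + 3) = 0, so they meet at y = -3, -1.
For y in [-3, -1], x = 2*y^2 + 10*y + 10 is on the left; area = ∫[-3,-1] (-(2*y^2 + 8*y + 6)) dy = 8/3.

8/3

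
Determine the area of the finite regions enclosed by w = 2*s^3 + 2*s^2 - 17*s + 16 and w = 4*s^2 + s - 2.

296/3

Set the curves equal: 2*s^3 + 2*s^2 - 17*s + 16 = 4*s^2 + s - 2, so 2*s^3 - 2*s^2 - 18*s + 18 = 0, which factors as 2*(s - 3)*(s - 1)*(s + 3) = 0. The curves meet at s = -3, 1, 3.
On [-3, 1], w = 2*s^3 + 2*s^2 - 17*s + 16 is on top; that piece has area ∫[-3,1] (2*s^3 - 2*s^2 - 18*s + 18) ds = 256/3.
On [1, 3], w = 4*s^2 + s - 2 is on top; that piece has area ∫[1,3] (-(2*s^3 - 2*s^2 - 18*s + 18)) ds = 40/3.
Total enclosed area = 256/3 + 40/3 = 296/3.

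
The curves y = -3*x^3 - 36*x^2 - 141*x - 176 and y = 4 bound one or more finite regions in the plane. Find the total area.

Set the curves equal: -3*x^3 - 36*x^2 - 141*x - 176 = 4, so -3*x^3 - 36*x^2 - 141*x - 180 = 0, which factors as -3*(x + 3)*(x + 4)*(x + 5) = 0. The curves meet at x = -5, -4, -3.
On [-5, -4], y = 4 is on top; that piece has area ∫[-5,-4] (-(-3*x^3 - 36*x^2 - 141*x - 180)) dx = 3/4.
On [-4, -3], y = -3*x^3 - 36*x^2 - 141*x - 176 is on top; that piece has area ∫[-4,-3] (-3*x^3 - 36*x^2 - 141*x - 180) dx = 3/4.
Total enclosed area = 3/4 + 3/4 = 3/2.

3/2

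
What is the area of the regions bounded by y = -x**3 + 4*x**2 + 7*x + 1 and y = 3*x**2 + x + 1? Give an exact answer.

253/12

Set the curves equal: -x**3 + 4*x**2 + 7*x + 1 = 3*x**2 + x + 1, so -x**3 + x**2 + 6*x = 0, which factors as -x*(x - 3)*(x + 2) = 0. The curves meet at x = -2, 0, 3.
On [-2, 0], y = 3*x**2 + x + 1 is on top; that piece has area ∫[-2,0] (-(-x**3 + x**2 + 6*x)) dx = 16/3.
On [0, 3], y = -x**3 + 4*x**2 + 7*x + 1 is on top; that piece has area ∫[0,3] (-x**3 + x**2 + 6*x) dx = 63/4.
Total enclosed area = 16/3 + 63/4 = 253/12.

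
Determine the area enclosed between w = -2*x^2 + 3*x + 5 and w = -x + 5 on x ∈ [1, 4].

The difference (-2*x^2 + 3*x + 5) - (-x + 5) = -2*x^2 + 4*x changes sign at x = 2 inside [1, 4], so split the integral there.
∫[1,2] (-2*x^2 + 4*x) dx = 4/3.
∫[2,4] (-2*x^2 + 4*x) dx = -40/3; the area of that piece is 40/3.
Total area = 4/3 + 40/3 = 44/3.

44/3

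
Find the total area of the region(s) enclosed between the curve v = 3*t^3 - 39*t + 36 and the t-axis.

1221/4

The curve meets the t-axis where 3*t^3 - 39*t + 36 = 0, i.e. 3*(t - 3)*(t - 1)*(t + 4) = 0, at t = -4, 1, 3.
On [-4, 1] the curve lies above the axis; ∫[-4,1] (3*t^3 - 39*t + 36) dt = 1125/4, giving area 1125/4.
On [1, 3] the curve lies below the axis; ∫[1,3] (3*t^3 - 39*t + 36) dt = -24, giving area 24.
Total area = 1125/4 + 24 = 1221/4.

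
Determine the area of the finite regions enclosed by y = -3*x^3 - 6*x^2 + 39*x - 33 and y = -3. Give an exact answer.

1741/4

Set the curves equal: -3*x^3 - 6*x^2 + 39*x - 33 = -3, so -3*x^3 - 6*x^2 + 39*x - 30 = 0, which factors as -3*(x - 2)*(x - 1)*(x + 5) = 0. The curves meet at x = -5, 1, 2.
On [-5, 1], y = -3 is on top; that piece has area ∫[-5,1] (-(-3*x^3 - 6*x^2 + 39*x - 30)) dx = 432.
On [1, 2], y = -3*x^3 - 6*x^2 + 39*x - 33 is on top; that piece has area ∫[1,2] (-3*x^3 - 6*x^2 + 39*x - 30) dx = 13/4.
Total enclosed area = 432 + 13/4 = 1741/4.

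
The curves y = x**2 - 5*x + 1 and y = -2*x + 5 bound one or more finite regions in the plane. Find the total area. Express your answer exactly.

Set the curves equal: x**2 - 5*x + 1 = -2*x + 5, so x**2 - 3*x - 4 = 0, which factors as (x - 4)*(x + 1) = 0. The curves meet at x = -1, 4.
On [-1, 4], y = -2*x + 5 is on top; that piece has area ∫[-1,4] (-(x**2 - 3*x - 4)) dx = 125/6.

125/6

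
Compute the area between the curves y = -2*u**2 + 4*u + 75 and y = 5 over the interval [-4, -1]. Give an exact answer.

On [-4, -1], (-2*u**2 + 4*u + 75) - (5) = -2*u**2 + 4*u + 70 is ≥ 0 throughout, so the area is a single integral of |-2*u**2 + 4*u + 70|.
∫[-4,-1] (-2*u**2 + 4*u + 70) du = 138.

138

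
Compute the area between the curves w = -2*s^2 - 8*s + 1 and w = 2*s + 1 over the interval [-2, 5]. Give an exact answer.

The difference (-2*s^2 - 8*s + 1) - (2*s + 1) = -2*s^2 - 10*s changes sign at s = 0 inside [-2, 5], so split the integral there.
∫[-2,0] (-2*s^2 - 10*s) ds = 44/3.
∫[0,5] (-2*s^2 - 10*s) ds = -625/3; the area of that piece is 625/3.
Total area = 44/3 + 625/3 = 223.

223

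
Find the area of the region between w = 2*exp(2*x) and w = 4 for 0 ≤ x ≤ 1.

The difference (2*exp(2*x)) - (4) = 2*exp(2*x) - 4 changes sign at x = log(2)/2 inside [0, 1], so split the integral there.
∫[0,log(2)/2] (2*exp(2*x) - 4) dx = 1 - log(4); the area of that piece is -1 + log(4).
∫[log(2)/2,1] (2*exp(2*x) - 4) dx = -6 + 2*log(2) + exp(2).
Total area = (-1 + log(4)) + (-6 + 2*log(2) + exp(2)) = -7 + 4*log(2) + exp(2).

-7 + 4*log(2) + exp(2)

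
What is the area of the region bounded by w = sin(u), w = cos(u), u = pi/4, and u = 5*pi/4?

2*sqrt(2)

On [pi/4, 5*pi/4], (sin(u)) - (cos(u)) = sin(u) - cos(u) is ≥ 0 throughout, so the area is a single integral of |sin(u) - cos(u)|.
∫[pi/4,5*pi/4] (sin(u) - cos(u)) du = 2*sqrt(2).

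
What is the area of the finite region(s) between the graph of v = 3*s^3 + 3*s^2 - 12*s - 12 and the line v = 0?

71/2

The curve meets the s-axis where 3*s^3 + 3*s^2 - 12*s - 12 = 0, i.e. 3*(s - 2)*(s + 1)*(s + 2) = 0, at s = -2, -1, 2.
On [-2, -1] the curve lies above the axis; ∫[-2,-1] (3*s^3 + 3*s^2 - 12*s - 12) ds = 7/4, giving area 7/4.
On [-1, 2] the curve lies below the axis; ∫[-1,2] (3*s^3 + 3*s^2 - 12*s - 12) ds = -135/4, giving area 135/4.
Total area = 7/4 + 135/4 = 71/2.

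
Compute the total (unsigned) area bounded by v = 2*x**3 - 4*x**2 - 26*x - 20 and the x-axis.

1741/6

The curve meets the x-axis where 2*x**3 - 4*x**2 - 26*x - 20 = 0, i.e. 2*(x - 5)*(x + 1)*(x + 2) = 0, at x = -2, -1, 5.
On [-2, -1] the curve lies above the axis; ∫[-2,-1] (2*x**3 - 4*x**2 - 26*x - 20) dx = 13/6, giving area 13/6.
On [-1, 5] the curve lies below the axis; ∫[-1,5] (2*x**3 - 4*x**2 - 26*x - 20) dx = -288, giving area 288.
Total area = 13/6 + 288 = 1741/6.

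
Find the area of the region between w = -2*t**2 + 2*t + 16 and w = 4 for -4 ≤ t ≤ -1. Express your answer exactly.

89/3

The difference (-2*t**2 + 2*t + 16) - (4) = -2*t**2 + 2*t + 12 changes sign at t = -2 inside [-4, -1], so split the integral there.
∫[-4,-2] (-2*t**2 + 2*t + 12) dt = -76/3; the area of that piece is 76/3.
∫[-2,-1] (-2*t**2 + 2*t + 12) dt = 13/3.
Total area = 76/3 + 13/3 = 89/3.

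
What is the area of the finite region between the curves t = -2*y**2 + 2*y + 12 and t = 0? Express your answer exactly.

125/3

Both boundary curves give t as a function of y, so integrate with respect to y. Setting them equal: -2*y**2 + 2*y + 12 = 0, i.e. -2*(y - 3)*(y + 2) = 0, so they meet at y = -2, 3.
For y in [-2, 3], t = -2*y**2 + 2*y + 12 is on the right; area = ∫[-2,3] (-2*y**2 + 2*y + 12) dy = 125/3.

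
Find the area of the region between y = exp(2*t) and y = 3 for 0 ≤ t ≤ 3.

The difference (exp(2*t)) - (3) = exp(2*t) - 3 changes sign at t = log(3)/2 inside [0, 3], so split the integral there.
∫[0,log(3)/2] (exp(2*t) - 3) dt = 1 - 3*log(3)/2; the area of that piece is -1 + 3*log(3)/2.
∫[log(3)/2,3] (exp(2*t) - 3) dt = -21/2 + 3*log(3)/2 + exp(6)/2.
Total area = (-1 + 3*log(3)/2) + (-21/2 + 3*log(3)/2 + exp(6)/2) = -23/2 + 3*log(3) + exp(6)/2.

-23/2 + 3*log(3) + exp(6)/2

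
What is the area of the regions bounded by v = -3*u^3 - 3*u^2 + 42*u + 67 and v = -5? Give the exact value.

1741/4

Set the curves equal: -3*u^3 - 3*u^2 + 42*u + 67 = -5, so -3*u^3 - 3*u^2 + 42*u + 72 = 0, which factors as -3*(u - 4)*(u + 2)*(u + 3) = 0. The curves meet at u = -3, -2, 4.
On [-3, -2], v = -5 is on top; that piece has area ∫[-3,-2] (-(-3*u^3 - 3*u^2 + 42*u + 72)) du = 13/4.
On [-2, 4], v = -3*u^3 - 3*u^2 + 42*u + 67 is on top; that piece has area ∫[-2,4] (-3*u^3 - 3*u^2 + 42*u + 72) du = 432.
Total enclosed area = 13/4 + 432 = 1741/4.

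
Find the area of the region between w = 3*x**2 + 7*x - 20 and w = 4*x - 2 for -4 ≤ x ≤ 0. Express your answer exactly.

49

The difference (3*x**2 + 7*x - 20) - (4*x - 2) = 3*x**2 + 3*x - 18 changes sign at x = -3 inside [-4, 0], so split the integral there.
∫[-4,-3] (3*x**2 + 3*x - 18) dx = 17/2.
∫[-3,0] (3*x**2 + 3*x - 18) dx = -81/2; the area of that piece is 81/2.
Total area = 17/2 + 81/2 = 49.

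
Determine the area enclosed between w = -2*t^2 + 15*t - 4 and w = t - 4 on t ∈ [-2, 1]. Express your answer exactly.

119/3

The difference (-2*t^2 + 15*t - 4) - (t - 4) = -2*t^2 + 14*t changes sign at t = 0 inside [-2, 1], so split the integral there.
∫[-2,0] (-2*t^2 + 14*t) dt = -100/3; the area of that piece is 100/3.
∫[0,1] (-2*t^2 + 14*t) dt = 19/3.
Total area = 100/3 + 19/3 = 119/3.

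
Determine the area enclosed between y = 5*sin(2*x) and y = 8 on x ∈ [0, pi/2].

-5 + 4*pi

On [0, pi/2], (5*sin(2*x)) - (8) = 5*sin(2*x) - 8 is ≤ 0 throughout, so the area is a single integral of |5*sin(2*x) - 8|.
∫[0,pi/2] (5*sin(2*x) - 8) dx = 5 - 4*pi; the area of that piece is -5 + 4*pi.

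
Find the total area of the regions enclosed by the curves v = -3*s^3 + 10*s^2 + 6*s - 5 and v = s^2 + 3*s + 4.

24

Set the curves equal: -3*s^3 + 10*s^2 + 6*s - 5 = s^2 + 3*s + 4, so -3*s^3 + 9*s^2 + 3*s - 9 = 0, which factors as -3*(s - 3)*(s - 1)*(s + 1) = 0. The curves meet at s = -1, 1, 3.
On [-1, 1], v = s^2 + 3*s + 4 is on top; that piece has area ∫[-1,1] (-(-3*s^3 + 9*s^2 + 3*s - 9)) ds = 12.
On [1, 3], v = -3*s^3 + 10*s^2 + 6*s - 5 is on top; that piece has area ∫[1,3] (-3*s^3 + 9*s^2 + 3*s - 9) ds = 12.
Total enclosed area = 12 + 12 = 24.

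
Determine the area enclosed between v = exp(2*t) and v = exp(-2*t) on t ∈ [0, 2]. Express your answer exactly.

On [0, 2], (exp(2*t)) - (exp(-2*t)) = exp(2*t) - exp(-2*t) is ≥ 0 throughout, so the area is a single integral of |exp(2*t) - exp(-2*t)|.
∫[0,2] (exp(2*t) - exp(-2*t)) dt = -1 + exp(-4)/2 + exp(4)/2.

-1 + exp(-4)/2 + exp(4)/2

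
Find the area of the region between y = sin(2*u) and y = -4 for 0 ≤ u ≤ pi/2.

On [0, pi/2], (sin(2*u)) - (-4) = sin(2*u) + 4 is ≥ 0 throughout, so the area is a single integral of |sin(2*u) + 4|.
∫[0,pi/2] (sin(2*u) + 4) du = 1 + 2*pi.

1 + 2*pi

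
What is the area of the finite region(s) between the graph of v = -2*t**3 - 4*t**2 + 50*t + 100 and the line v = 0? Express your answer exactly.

2459/3

The curve meets the t-axis where -2*t**3 - 4*t**2 + 50*t + 100 = 0, i.e. -2*(t - 5)*(t + 2)*(t + 5) = 0, at t = -5, -2, 5.
On [-5, -2] the curve lies below the axis; ∫[-5,-2] (-2*t**3 - 4*t**2 + 50*t + 100) dt = -153/2, giving area 153/2.
On [-2, 5] the curve lies above the axis; ∫[-2,5] (-2*t**3 - 4*t**2 + 50*t + 100) dt = 4459/6, giving area 4459/6.
Total area = 153/2 + 4459/6 = 2459/3.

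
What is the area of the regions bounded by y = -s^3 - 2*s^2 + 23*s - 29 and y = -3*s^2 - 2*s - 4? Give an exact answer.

1012/3

Set the curves equal: -s^3 - 2*s^2 + 23*s - 29 = -3*s^2 - 2*s - 4, so -s^3 + s^2 + 25*s - 25 = 0, which factors as -(s - 5)*(s - 1)*(s + 5) = 0. The curves meet at s = -5, 1, 5.
On [-5, 1], y = -3*s^2 - 2*s - 4 is on top; that piece has area ∫[-5,1] (-(-s^3 + s^2 + 25*s - 25)) ds = 252.
On [1, 5], y = -s^3 - 2*s^2 + 23*s - 29 is on top; that piece has area ∫[1,5] (-s^3 + s^2 + 25*s - 25) ds = 256/3.
Total enclosed area = 252 + 256/3 = 1012/3.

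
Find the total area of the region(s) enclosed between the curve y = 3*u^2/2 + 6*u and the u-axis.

The curve meets the u-axis where 3*u^2/2 + 6*u = 0, i.e. 3*u*(u + 4)/2 = 0, at u = -4, 0.
On [-4, 0] the curve lies below the axis; ∫[-4,0] (3*u^2/2 + 6*u) du = -16, giving area 16.

16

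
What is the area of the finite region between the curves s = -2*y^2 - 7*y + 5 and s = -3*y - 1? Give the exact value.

64/3

Both boundary curves give s as a function of y, so integrate with respect to y. Setting them equal: -2*y^2 - 4*y + 6 = 0, i.e. -2*(y - 1)*(y + 3) = 0, so they meet at y = -3, 1.
For y in [-3, 1], s = -2*y^2 - 7*y + 5 is on the right; area = ∫[-3,1] (-2*y^2 - 4*y + 6) dy = 64/3.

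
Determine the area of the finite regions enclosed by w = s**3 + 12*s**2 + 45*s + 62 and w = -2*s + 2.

Set the curves equal: s**3 + 12*s**2 + 45*s + 62 = -2*s + 2, so s**3 + 12*s**2 + 47*s + 60 = 0, which factors as (s + 3)*(s + 4)*(s + 5) = 0. The curves meet at s = -5, -4, -3.
On [-5, -4], w = s**3 + 12*s**2 + 45*s + 62 is on top; that piece has area ∫[-5,-4] (s**3 + 12*s**2 + 47*s + 60) ds = 1/4.
On [-4, -3], w = -2*s + 2 is on top; that piece has area ∫[-4,-3] (-(s**3 + 12*s**2 + 47*s + 60)) ds = 1/4.
Total enclosed area = 1/4 + 1/4 = 1/2.

1/2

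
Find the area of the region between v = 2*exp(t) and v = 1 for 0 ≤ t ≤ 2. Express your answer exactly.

-4 + 2*exp(2)

On [0, 2], (2*exp(t)) - (1) = 2*exp(t) - 1 is ≥ 0 throughout, so the area is a single integral of |2*exp(t) - 1|.
∫[0,2] (2*exp(t) - 1) dt = -4 + 2*exp(2).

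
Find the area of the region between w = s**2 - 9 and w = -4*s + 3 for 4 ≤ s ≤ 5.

On [4, 5], (s**2 - 9) - (-4*s + 3) = s**2 + 4*s - 12 is ≥ 0 throughout, so the area is a single integral of |s**2 + 4*s - 12|.
∫[4,5] (s**2 + 4*s - 12) ds = 79/3.

79/3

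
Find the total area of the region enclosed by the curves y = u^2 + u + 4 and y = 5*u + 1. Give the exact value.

Set the curves equal: u^2 + u + 4 = 5*u + 1, so u^2 - 4*u + 3 = 0, which factors as (u - 3)*(u - 1) = 0. The curves meet at u = 1, 3.
On [1, 3], y = 5*u + 1 is on top; that piece has area ∫[1,3] (-(u^2 - 4*u + 3)) du = 4/3.

4/3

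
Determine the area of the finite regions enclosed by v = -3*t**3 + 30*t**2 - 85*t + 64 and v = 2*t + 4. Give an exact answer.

Set the curves equal: -3*t**3 + 30*t**2 - 85*t + 64 = 2*t + 4, so -3*t**3 + 30*t**2 - 87*t + 60 = 0, which factors as -3*(t - 5)*(t - 4)*(t - 1) = 0. The curves meet at t = 1, 4, 5.
On [1, 4], v = 2*t + 4 is on top; that piece has area ∫[1,4] (-(-3*t**3 + 30*t**2 - 87*t + 60)) dt = 135/4.
On [4, 5], v = -3*t**3 + 30*t**2 - 85*t + 64 is on top; that piece has area ∫[4,5] (-3*t**3 + 30*t**2 - 87*t + 60) dt = 7/4.
Total enclosed area = 135/4 + 7/4 = 71/2.

71/2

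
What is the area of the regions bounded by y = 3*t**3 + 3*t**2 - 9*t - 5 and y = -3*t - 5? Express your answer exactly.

37/4

Set the curves equal: 3*t**3 + 3*t**2 - 9*t - 5 = -3*t - 5, so 3*t**3 + 3*t**2 - 6*t = 0, which factors as 3*t*(t - 1)*(t + 2) = 0. The curves meet at t = -2, 0, 1.
On [-2, 0], y = 3*t**3 + 3*t**2 - 9*t - 5 is on top; that piece has area ∫[-2,0] (3*t**3 + 3*t**2 - 6*t) dt = 8.
On [0, 1], y = -3*t - 5 is on top; that piece has area ∫[0,1] (-(3*t**3 + 3*t**2 - 6*t)) dt = 5/4.
Total enclosed area = 8 + 5/4 = 37/4.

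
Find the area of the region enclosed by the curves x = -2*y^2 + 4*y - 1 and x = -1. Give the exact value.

8/3

Both boundary curves give x as a function of y, so integrate with respect to y. Setting them equal: -2*y^2 + 4*y = 0, i.e. -2*y*(y - 2) = 0, so they meet at y = 0, 2.
For y in [0, 2], x = -2*y^2 + 4*y - 1 is on the right; area = ∫[0,2] (-2*y^2 + 4*y) dy = 8/3.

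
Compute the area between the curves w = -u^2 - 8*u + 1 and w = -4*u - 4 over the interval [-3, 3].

124/3

The difference (-u^2 - 8*u + 1) - (-4*u - 4) = -u^2 - 4*u + 5 changes sign at u = 1 inside [-3, 3], so split the integral there.
∫[-3,1] (-u^2 - 4*u + 5) du = 80/3.
∫[1,3] (-u^2 - 4*u + 5) du = -44/3; the area of that piece is 44/3.
Total area = 80/3 + 44/3 = 124/3.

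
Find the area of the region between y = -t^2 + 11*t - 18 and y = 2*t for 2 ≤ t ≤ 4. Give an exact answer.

3

The difference (-t^2 + 11*t - 18) - (2*t) = -t^2 + 9*t - 18 changes sign at t = 3 inside [2, 4], so split the integral there.
∫[2,3] (-t^2 + 9*t - 18) dt = -11/6; the area of that piece is 11/6.
∫[3,4] (-t^2 + 9*t - 18) dt = 7/6.
Total area = 11/6 + 7/6 = 3.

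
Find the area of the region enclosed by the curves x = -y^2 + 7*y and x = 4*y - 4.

Both boundary curves give x as a function of y, so integrate with respect to y. Setting them equal: -y^2 + 3*y + 4 = 0, i.e. -(y - 4)*(y + 1) = 0, so they meet at y = -1, 4.
For y in [-1, 4], x = -y^2 + 7*y is on the right; area = ∫[-1,4] (-y^2 + 3*y + 4) dy = 125/6.

125/6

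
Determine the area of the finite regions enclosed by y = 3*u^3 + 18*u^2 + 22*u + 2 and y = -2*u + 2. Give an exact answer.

Set the curves equal: 3*u^3 + 18*u^2 + 22*u + 2 = -2*u + 2, so 3*u^3 + 18*u^2 + 24*u = 0, which factors as 3*u*(u + 2)*(u + 4) = 0. The curves meet at u = -4, -2, 0.
On [-4, -2], y = 3*u^3 + 18*u^2 + 22*u + 2 is on top; that piece has area ∫[-4,-2] (3*u^3 + 18*u^2 + 24*u) du = 12.
On [-2, 0], y = -2*u + 2 is on top; that piece has area ∫[-2,0] (-(3*u^3 + 18*u^2 + 24*u)) du = 12.
Total enclosed area = 12 + 12 = 24.

24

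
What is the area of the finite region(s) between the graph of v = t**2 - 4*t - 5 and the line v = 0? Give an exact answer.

The curve meets the t-axis where t**2 - 4*t - 5 = 0, i.e. (t - 5)*(t + 1) = 0, at t = -1, 5.
On [-1, 5] the curve lies below the axis; ∫[-1,5] (t**2 - 4*t - 5) dt = -36, giving area 36.

36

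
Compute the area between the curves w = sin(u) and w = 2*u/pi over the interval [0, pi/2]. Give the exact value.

1 - pi/4

On [0, pi/2], (sin(u)) - (2*u/pi) = -2*u/pi + sin(u) is ≥ 0 throughout, so the area is a single integral of |-2*u/pi + sin(u)|.
∫[0,pi/2] (-2*u/pi + sin(u)) du = 1 - pi/4.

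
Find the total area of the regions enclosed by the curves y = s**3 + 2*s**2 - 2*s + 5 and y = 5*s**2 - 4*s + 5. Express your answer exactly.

Set the curves equal: s**3 + 2*s**2 - 2*s + 5 = 5*s**2 - 4*s + 5, so s**3 - 3*s**2 + 2*s = 0, which factors as s*(s - 2)*(s - 1) = 0. The curves meet at s = 0, 1, 2.
On [0, 1], y = s**3 + 2*s**2 - 2*s + 5 is on top; that piece has area ∫[0,1] (s**3 - 3*s**2 + 2*s) ds = 1/4.
On [1, 2], y = 5*s**2 - 4*s + 5 is on top; that piece has area ∫[1,2] (-(s**3 - 3*s**2 + 2*s)) ds = 1/4.
Total enclosed area = 1/4 + 1/4 = 1/2.

1/2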